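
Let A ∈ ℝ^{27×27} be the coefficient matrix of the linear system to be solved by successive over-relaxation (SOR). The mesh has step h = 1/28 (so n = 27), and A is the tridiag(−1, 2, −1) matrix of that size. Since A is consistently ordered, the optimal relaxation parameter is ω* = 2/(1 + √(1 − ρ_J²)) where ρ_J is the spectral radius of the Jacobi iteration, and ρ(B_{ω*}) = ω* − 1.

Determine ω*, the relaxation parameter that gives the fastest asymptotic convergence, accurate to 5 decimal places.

ω* = 1.79862

B_J for the 27×27 system has eigenvalues cos(kπ/28); ρ_J = cos(π/28) = 0.99371.
√(1−ρ_J²) simplifies to sin(π/28) = 0.111964.
ω* = 2/(1 + 0.111964) = 2/1.111964 = 1.79862.
and ρ(B_{ω*}) = 1.79862 − 1 = 0.79862.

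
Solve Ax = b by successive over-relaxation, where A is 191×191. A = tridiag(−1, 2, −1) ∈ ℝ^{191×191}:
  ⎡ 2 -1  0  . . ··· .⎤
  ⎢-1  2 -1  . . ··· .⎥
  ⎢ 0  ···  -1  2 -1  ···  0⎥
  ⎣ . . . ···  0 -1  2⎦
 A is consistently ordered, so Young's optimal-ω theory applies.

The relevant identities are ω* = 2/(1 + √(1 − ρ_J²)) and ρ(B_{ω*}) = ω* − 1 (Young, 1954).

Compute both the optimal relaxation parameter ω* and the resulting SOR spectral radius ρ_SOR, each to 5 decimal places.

ω* = 1.96780, ρ_SOR = 0.96780

B_J for the 191×191 system has eigenvalues cos(kπ/192); ρ_J = cos(π/192) = 0.99987.
√(1−ρ_J²) = |sin(π/192)| = 0.016362
Then 2/(1+√(1−ρ_J²)) = 2/(1+0.016362); ω* = 2/1.016362 = 1.96780.
ρ(B_{ω*}) = ω*−1 = 0.96780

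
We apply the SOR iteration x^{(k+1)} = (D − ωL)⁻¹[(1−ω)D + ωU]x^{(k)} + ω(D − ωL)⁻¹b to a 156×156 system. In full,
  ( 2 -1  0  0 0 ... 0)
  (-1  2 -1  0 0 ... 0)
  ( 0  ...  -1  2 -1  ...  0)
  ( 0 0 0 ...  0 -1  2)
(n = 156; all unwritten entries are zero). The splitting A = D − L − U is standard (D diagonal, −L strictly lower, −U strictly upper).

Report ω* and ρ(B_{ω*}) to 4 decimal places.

ω* = 1.9608, ρ_SOR = 0.9608

With n=156, ρ(Jacobi) = cos(π/157) = 0.9998.
1 − cos²(π/157) = sin²(π/157) ⇒ √(1−ρ_J²) = sin(π/157) = 0.02001.
So ω* = 2/1.02001 = 1.9608 (Young).
[ρ_SOR] ω* − 1 = 0.9608.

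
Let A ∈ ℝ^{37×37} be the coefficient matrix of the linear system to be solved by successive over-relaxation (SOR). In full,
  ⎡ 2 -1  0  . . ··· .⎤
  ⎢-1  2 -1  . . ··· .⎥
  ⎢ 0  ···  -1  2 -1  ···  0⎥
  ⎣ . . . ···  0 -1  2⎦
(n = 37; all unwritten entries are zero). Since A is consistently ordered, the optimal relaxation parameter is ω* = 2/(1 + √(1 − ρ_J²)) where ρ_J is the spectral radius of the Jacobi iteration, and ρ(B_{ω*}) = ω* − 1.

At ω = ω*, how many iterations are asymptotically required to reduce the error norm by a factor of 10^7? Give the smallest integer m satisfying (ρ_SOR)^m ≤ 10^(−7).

B_J for the 37×37 system has eigenvalues cos(kπ/38); ρ_J = cos(π/38) = 0.9965845.
root = sin(π/38) = 0.0825793  (since 1−cos² = sin²).
Then 2/(1+√(1−ρ_J²)) = 2/(1+0.0825793); ω* = 2/1.0825793 = 1.8474397.
ρ_SOR = ω* − 1 = 1.8474397 − 1 = 0.8474397.
Need (0.8474397)^m ≤ 10^(−7): m ≥ 7·ln10/|ln 0.8474397| = 16.1181/0.165536 = 97.369 ⇒ m = 98.

m = 98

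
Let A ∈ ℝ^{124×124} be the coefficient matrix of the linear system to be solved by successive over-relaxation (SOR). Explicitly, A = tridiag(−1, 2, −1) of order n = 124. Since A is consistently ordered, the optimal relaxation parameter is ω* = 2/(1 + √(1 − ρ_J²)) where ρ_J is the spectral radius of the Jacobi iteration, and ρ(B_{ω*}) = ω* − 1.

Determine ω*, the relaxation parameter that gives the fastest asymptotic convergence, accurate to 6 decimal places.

With n=124, ρ(Jacobi) = cos(π/125) = 0.999684.
root = sin(π/125) = 0.0251301  (since 1−cos² = sin²).
Young: ω* = 2/(1+√(1−ρ_J²)) = 2/(1+0.0251301) = 2/1.0251301 = 1.950972.
ρ_SOR = ω* − 1 ≈ 0.950972.

ω* = 1.950972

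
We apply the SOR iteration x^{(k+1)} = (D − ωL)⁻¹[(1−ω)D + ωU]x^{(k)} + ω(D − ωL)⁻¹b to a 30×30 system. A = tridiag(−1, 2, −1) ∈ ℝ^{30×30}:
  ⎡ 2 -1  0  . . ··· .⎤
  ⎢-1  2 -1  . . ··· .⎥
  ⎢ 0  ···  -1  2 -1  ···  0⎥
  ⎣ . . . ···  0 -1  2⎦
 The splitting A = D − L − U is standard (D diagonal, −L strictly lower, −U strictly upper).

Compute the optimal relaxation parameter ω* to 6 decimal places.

ω* = 1.816253

ρ_J = max_k |cos(kπ/31)| = cos(π/31) = 0.994869
1 − cos²(π/31) = sin²(π/31) ⇒ √(1−ρ_J²) = sin(π/31) = 0.1011683.
ω* = 2 / (1 + 0.1011683) = 2 / 1.1011683 ≈ 1.816253.
and ρ(B_{ω*}) = 1.816253 − 1 = 0.816253.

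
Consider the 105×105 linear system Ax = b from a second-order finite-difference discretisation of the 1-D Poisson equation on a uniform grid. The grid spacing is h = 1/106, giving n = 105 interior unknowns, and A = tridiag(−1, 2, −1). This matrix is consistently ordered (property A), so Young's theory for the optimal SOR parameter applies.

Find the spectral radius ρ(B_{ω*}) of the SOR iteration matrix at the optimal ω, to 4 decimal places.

ρ_SOR = 0.9424

With n=105, ρ(Jacobi) = cos(π/106) = 0.9996.
1 − cos²(π/106) = sin²(π/106) ⇒ √(1−ρ_J²) = sin(π/106) = 0.02963.
ω* = 2 / (1 + 0.02963) = 2 / 1.02963 ≈ 1.9424.
[ρ_SOR] ω* − 1 = 0.9424.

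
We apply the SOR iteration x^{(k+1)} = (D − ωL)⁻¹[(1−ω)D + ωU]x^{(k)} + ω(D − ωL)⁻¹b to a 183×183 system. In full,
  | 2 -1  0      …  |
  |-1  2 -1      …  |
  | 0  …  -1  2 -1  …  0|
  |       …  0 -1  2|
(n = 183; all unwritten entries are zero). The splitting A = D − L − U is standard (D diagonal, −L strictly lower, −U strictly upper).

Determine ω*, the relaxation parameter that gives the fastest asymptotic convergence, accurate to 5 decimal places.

With n=183, ρ(Jacobi) = cos(π/184) = 0.99985.
√(1−ρ_J²) = |sin(π/184)| = 0.017073
ω* = 2/(1 + 0.017073) = 2/1.017073 = 1.96643.
At ω = 1.96643 every |λ(B_ω)| = ω−1, so ρ_SOR = 0.96643.

ω* = 1.96643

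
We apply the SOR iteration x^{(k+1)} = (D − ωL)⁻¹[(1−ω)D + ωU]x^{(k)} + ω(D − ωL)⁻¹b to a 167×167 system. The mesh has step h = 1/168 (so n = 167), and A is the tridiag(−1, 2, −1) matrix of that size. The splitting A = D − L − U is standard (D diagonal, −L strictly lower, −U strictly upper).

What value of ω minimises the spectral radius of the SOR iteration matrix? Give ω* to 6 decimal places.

ω* = 1.963289

B_J for the 167×167 system has eigenvalues cos(kπ/168); ρ_J = cos(π/168) = 0.999825.
root = sin(π/168) = 0.0186989  (since 1−cos² = sin²).
[ω*] 2 ÷ (1 + 0.0186989) = 2 ÷ 1.0186989 = 1.963289.
and ρ(B_{ω*}) = 1.963289 − 1 = 0.963289.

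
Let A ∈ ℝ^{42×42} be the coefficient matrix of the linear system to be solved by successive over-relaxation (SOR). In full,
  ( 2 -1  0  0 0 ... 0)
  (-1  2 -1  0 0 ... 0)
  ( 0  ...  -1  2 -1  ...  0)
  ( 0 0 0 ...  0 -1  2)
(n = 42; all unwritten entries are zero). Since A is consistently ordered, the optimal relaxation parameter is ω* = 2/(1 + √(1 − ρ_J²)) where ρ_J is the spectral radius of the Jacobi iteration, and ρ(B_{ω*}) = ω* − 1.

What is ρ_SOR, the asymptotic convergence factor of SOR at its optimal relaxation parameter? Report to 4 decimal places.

½·tridiag(1,0,1) at n=42: λ_k = cos(kπ/43); max |λ| at k=1 ⇒ ρ_J = cos(π/43) ≈ 0.9973.
√(1−ρ_J²) simplifies to sin(π/43) = 0.07300.
ω* = 2/(1+0.07300) = 1.8639
ρ_SOR = ω* − 1 ≈ 0.8639.

ρ_SOR = 0.8639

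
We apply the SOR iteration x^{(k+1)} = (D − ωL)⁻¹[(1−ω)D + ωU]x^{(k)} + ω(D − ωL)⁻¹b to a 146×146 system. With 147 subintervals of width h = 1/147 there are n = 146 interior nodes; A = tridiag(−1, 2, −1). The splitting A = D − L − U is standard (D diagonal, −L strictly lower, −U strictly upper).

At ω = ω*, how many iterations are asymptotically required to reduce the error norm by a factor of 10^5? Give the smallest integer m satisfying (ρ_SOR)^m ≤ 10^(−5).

B_J for the 146×146 system has eigenvalues cos(kπ/147); ρ_J = cos(π/147) = 0.9997716.
1 − cos²(π/147) = sin²(π/147) ⇒ √(1−ρ_J²) = sin(π/147) = 0.0213698.
ω* = 2 / (1 + 0.0213698) = 2 / 1.0213698 ≈ 1.9581546.
At ω = 1.9581546 every |λ(B_ω)| = ω−1, so ρ_SOR = 0.9581546.
For 5 digits: m = 5·ln10 / (−ln 0.9581546) = 11.5129/0.0427461 = 269.332; round up → m = 270.

m = 270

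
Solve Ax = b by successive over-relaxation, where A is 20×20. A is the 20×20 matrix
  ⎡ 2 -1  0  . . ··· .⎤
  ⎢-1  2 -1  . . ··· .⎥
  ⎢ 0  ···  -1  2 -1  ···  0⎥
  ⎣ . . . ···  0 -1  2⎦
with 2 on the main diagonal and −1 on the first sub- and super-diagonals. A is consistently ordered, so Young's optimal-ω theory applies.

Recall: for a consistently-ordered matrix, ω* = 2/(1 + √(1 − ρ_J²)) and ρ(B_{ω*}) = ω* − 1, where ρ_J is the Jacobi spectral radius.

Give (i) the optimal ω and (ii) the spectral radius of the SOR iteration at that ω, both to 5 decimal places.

spectrum of D⁻¹(L+U) = {cos(kπ/21) : 1≤k≤20}; ρ_J = cos(π/21) = 0.98883.
root = sin(π/21) = 0.149042  (since 1−cos² = sin²).
ω* = 2 / (1 + 0.149042) = 2 / 1.149042 ≈ 1.74058.
and ρ(B_{ω*}) = 1.74058 − 1 = 0.74058.

ω* = 1.74058, ρ_SOR = 0.74058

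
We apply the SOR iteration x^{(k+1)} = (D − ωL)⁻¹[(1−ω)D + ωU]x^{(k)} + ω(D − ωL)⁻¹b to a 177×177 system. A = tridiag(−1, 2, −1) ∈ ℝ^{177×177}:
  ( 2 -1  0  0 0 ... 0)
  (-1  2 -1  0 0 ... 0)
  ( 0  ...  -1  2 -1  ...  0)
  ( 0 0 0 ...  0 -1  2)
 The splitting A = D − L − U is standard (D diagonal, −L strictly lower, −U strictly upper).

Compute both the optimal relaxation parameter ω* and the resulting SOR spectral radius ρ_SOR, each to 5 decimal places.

B_J for the 177×177 system has eigenvalues cos(kπ/178); ρ_J = cos(π/178) = 0.99984.
1 − cos²(π/178) = sin²(π/178) ⇒ √(1−ρ_J²) = sin(π/178) = 0.017648.
[ω*] 2 ÷ (1 + 0.017648) = 2 ÷ 1.017648 = 1.96532.
[ρ_SOR] ω* − 1 = 0.96532.

ω* = 1.96532, ρ_SOR = 0.96532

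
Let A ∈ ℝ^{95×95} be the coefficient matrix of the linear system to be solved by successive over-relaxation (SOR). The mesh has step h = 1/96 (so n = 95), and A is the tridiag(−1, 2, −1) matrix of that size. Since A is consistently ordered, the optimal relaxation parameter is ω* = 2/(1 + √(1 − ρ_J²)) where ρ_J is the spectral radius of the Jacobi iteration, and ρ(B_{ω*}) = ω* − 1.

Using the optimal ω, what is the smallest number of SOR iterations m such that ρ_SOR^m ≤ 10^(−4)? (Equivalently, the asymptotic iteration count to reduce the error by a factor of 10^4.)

ρ_J = max_k |cos(kπ/96)| = cos(π/96) = 0.9994646
1 − cos²(π/96) = sin²(π/96) ⇒ √(1−ρ_J²) = sin(π/96) = 0.0327191.
Young: ω* = 2/(1+√(1−ρ_J²)) = 2/(1+0.0327191) = 2/1.0327191 = 1.9366350.
At ω = 1.9366350 every |λ(B_ω)| = ω−1, so ρ_SOR = 0.9366350.
Need (0.9366350)^m ≤ 10^(−4): m ≥ 4·ln10/|ln 0.9366350| = 9.21034/0.0654616 = 140.698 ⇒ m = 141.

m = 141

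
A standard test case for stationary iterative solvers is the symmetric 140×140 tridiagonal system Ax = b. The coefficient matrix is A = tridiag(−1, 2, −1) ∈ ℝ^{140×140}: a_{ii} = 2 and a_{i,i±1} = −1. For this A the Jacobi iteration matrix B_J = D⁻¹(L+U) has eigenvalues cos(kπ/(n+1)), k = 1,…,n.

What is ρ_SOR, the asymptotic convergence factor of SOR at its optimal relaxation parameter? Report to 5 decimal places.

ρ_SOR = 0.95641

½·tridiag(1,0,1) at n=140: λ_k = cos(kπ/141); max |λ| at k=1 ⇒ ρ_J = cos(π/141) ≈ 0.99975.
1 − cos²(π/141) = sin²(π/141) ⇒ √(1−ρ_J²) = sin(π/141) = 0.022279.
Then 2/(1+√(1−ρ_J²)) = 2/(1+0.022279); ω* = 2/1.022279 = 1.95641.
At ω = 1.95641 every |λ(B_ω)| = ω−1, so ρ_SOR = 0.95641.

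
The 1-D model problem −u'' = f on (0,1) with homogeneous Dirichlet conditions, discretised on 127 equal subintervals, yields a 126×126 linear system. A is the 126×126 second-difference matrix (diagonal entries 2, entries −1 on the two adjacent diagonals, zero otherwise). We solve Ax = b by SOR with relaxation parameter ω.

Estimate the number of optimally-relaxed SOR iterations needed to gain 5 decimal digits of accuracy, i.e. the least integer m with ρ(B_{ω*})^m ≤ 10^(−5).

spectrum of D⁻¹(L+U) = {cos(kπ/127) : 1≤k≤126}; ρ_J = cos(π/127) = 0.9996941.
root = sin(π/127) = 0.0247344  (since 1−cos² = sin²).
ω* = 2/(1 + 0.0247344) = 2/1.0247344 = 1.9517252.
At ω = 1.9517252 every |λ(B_ω)| = ω−1, so ρ_SOR = 0.9517252.
(0.9517252)^m ≤ 10^{−5}  ⇒  m·ln(0.9517252) ≤ −5·ln10  ⇒  m ≥ 232.683  ⇒  m = 233

m = 233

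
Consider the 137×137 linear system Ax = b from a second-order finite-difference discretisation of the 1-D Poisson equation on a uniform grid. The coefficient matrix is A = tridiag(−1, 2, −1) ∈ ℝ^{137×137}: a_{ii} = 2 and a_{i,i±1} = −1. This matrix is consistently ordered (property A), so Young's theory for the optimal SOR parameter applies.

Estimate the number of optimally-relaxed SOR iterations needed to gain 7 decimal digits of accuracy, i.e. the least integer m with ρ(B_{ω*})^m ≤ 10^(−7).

m = 354

ρ_J = max_k |cos(kπ/138)| = cos(π/138) = 0.9997409
√(1−ρ_J²) simplifies to sin(π/138) = 0.0227632.
So ω* = 2/1.0227632 = 1.9554869 (Young).
ρ_SOR = ω* − 1 = 1.9554869 − 1 = 0.9554869.
For 7 digits: m = 7·ln10 / (−ln 0.9554869) = 16.1181/0.0455342 = 353.978; round up → m = 354.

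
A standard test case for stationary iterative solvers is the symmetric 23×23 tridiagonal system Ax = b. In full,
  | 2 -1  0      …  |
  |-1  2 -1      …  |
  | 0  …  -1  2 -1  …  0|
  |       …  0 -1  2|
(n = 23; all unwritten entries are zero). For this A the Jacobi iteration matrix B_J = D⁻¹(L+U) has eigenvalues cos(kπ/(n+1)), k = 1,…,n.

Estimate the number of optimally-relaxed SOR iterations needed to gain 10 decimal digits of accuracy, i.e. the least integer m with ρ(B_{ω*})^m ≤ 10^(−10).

m = 88

[ρ_J] n=23: ρ(B_J) = cos(π/(n+1)) = cos(π/24) = 0.9914449.
root = sin(π/24) = 0.1305262  (since 1−cos² = sin²).
So ω* = 2/1.1305262 = 1.7690877 (Young).
ρ(B_{ω*}) = ω*−1 = 0.7690877
Need (0.7690877)^m ≤ 10^(−10): m ≥ 10·ln10/|ln 0.7690877| = 23.0259/0.26255 = 87.701 ⇒ m = 88.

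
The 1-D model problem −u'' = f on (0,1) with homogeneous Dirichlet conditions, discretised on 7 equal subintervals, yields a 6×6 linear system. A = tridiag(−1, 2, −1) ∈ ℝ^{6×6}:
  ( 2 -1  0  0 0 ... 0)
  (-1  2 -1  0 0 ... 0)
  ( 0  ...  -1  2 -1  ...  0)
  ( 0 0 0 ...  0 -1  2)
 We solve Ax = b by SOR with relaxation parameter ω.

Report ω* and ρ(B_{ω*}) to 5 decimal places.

ω* = 1.39481, ρ_SOR = 0.39481

[ρ_J] n=6: ρ(B_J) = cos(π/(n+1)) = cos(π/7) = 0.90097.
√(1−ρ_J²) simplifies to sin(π/7) = 0.433884.
Then 2/(1+√(1−ρ_J²)) = 2/(1+0.433884); ω* = 2/1.433884 = 1.39481.
At ω = 1.39481 every |λ(B_ω)| = ω−1, so ρ_SOR = 0.39481.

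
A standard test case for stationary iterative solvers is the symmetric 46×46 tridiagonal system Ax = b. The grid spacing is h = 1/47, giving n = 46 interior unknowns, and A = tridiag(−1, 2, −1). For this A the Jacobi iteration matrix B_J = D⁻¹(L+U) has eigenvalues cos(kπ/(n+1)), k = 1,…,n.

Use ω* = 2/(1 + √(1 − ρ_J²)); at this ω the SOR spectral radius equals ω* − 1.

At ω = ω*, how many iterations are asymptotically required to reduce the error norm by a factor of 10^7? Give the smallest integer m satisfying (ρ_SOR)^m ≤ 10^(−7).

m = 121

ρ_J = max_k |cos(kπ/47)| = cos(π/47) = 0.9977669
√(1−ρ_J²) simplifies to sin(π/47) = 0.0667926.
Then 2/(1+√(1−ρ_J²)) = 2/(1+0.0667926); ω* = 2/1.0667926 = 1.8747787.
Hence ρ(B_{ω*}) = 1.8747787 − 1 = 0.8747787.
ρ_SOR^m ≤ 10^(−7) ⇔ m ≥ 7·ln10/(−ln 0.8747787) = 16.1181/0.133784 = 120.479; m = ⌈120.479⌉ = 121.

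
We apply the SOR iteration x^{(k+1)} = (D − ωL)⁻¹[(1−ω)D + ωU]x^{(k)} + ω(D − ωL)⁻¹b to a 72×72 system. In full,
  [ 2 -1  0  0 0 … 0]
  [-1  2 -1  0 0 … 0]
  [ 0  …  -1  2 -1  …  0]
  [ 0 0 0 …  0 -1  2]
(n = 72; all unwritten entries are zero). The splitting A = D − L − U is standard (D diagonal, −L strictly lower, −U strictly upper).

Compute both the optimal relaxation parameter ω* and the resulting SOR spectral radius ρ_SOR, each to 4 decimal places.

ω* = 1.9175, ρ_SOR = 0.9175

ρ_J = max_k |cos(kπ/73)| = cos(π/73) = 0.9991
√(1 − cos²(π/73)) = sin(π/73) ≈ 0.04302.
ω* = 2 / (1 + 0.04302) = 2 / 1.04302 ≈ 1.9175.
Hence ρ(B_{ω*}) = 1.9175 − 1 = 0.9175.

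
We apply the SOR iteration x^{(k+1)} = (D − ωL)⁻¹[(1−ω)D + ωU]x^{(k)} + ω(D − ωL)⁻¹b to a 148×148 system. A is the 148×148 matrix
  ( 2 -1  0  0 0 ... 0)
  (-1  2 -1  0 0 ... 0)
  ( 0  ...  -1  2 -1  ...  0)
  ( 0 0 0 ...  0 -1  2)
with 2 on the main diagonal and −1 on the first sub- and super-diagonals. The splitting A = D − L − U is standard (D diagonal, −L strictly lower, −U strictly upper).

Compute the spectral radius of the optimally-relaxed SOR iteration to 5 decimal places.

½·tridiag(1,0,1) at n=148: λ_k = cos(kπ/149); max |λ| at k=1 ⇒ ρ_J = cos(π/149) ≈ 0.99978.
root = sin(π/149) = 0.021083  (since 1−cos² = sin²).
ω* = 2/(1 + 0.021083) = 2/1.021083 = 1.95870.
ρ_SOR = ω* − 1 = 1.95870 − 1 = 0.95870.

ρ_SOR = 0.95870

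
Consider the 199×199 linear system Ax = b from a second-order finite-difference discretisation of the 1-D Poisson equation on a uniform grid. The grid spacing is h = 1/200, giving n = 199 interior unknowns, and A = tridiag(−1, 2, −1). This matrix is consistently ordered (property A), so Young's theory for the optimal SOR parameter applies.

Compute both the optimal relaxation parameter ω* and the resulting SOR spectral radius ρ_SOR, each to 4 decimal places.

n=199: λ(B_J) = 1 − λ(A)/2 = cos(kπ/200); k=1 gives ρ_J = 0.9999.
root = sin(π/200) = 0.01571  (since 1−cos² = sin²).
Young: ω* = 2/(1+√(1−ρ_J²)) = 2/(1+0.01571) = 2/1.01571 = 1.9691.
[ρ_SOR] ω* − 1 = 0.9691.

ω* = 1.9691, ρ_SOR = 0.9691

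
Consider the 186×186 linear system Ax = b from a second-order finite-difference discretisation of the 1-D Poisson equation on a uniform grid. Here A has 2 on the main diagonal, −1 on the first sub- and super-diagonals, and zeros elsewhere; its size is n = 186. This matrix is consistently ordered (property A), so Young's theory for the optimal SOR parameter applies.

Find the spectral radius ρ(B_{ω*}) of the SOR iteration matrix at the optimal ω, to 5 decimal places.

½·tridiag(1,0,1) at n=186: λ_k = cos(kπ/187); max |λ| at k=1 ⇒ ρ_J = cos(π/187) ≈ 0.99986.
√(1 − cos²(π/187)) = sin(π/187) ≈ 0.016799.
ω* = 2/(1 + 0.016799) = 2/1.016799 = 1.96696.
and ρ(B_{ω*}) = 1.96696 − 1 = 0.96696.

ρ_SOR = 0.96696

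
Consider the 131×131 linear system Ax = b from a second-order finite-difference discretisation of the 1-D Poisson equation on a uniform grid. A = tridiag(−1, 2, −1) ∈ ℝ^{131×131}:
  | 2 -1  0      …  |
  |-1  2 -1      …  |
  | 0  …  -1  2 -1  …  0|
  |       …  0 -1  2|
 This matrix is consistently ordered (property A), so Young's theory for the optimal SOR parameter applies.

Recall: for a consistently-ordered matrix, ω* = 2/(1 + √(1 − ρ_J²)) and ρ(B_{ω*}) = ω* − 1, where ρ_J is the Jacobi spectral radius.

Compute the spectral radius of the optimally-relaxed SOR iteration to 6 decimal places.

ρ_SOR = 0.953511

n=131: λ(B_J) = 1 − λ(A)/2 = cos(kπ/132); k=1 gives ρ_J = 0.999717.
root = sin(π/132) = 0.0237977  (since 1−cos² = sin²).
Then 2/(1+√(1−ρ_J²)) = 2/(1+0.0237977); ω* = 2/1.0237977 = 1.953511.
ρ_SOR = ω* − 1 ≈ 0.953511.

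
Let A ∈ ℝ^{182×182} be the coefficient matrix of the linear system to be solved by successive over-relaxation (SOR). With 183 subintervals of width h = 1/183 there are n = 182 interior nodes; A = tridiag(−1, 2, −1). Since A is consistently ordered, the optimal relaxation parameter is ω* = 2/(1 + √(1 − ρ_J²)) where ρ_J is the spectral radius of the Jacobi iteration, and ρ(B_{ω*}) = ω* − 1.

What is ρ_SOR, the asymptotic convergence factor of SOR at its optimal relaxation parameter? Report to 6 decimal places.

½·tridiag(1,0,1) at n=182: λ_k = cos(kπ/183); max |λ| at k=1 ⇒ ρ_J = cos(π/183) ≈ 0.999853.
√(1−ρ_J²) simplifies to sin(π/183) = 0.0171663.
[ω*] 2 ÷ (1 + 0.0171663) = 2 ÷ 1.0171663 = 1.966247.
ρ(B_{ω*}) = ω*−1 = 0.966247

ρ_SOR = 0.966247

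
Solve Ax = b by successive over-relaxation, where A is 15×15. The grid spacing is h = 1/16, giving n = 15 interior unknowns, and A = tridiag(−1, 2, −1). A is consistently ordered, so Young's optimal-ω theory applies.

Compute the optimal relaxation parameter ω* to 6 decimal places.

B_J for the 15×15 system has eigenvalues cos(kπ/16); ρ_J = cos(π/16) = 0.980785.
√(1−ρ_J²) simplifies to sin(π/16) = 0.1950903.
ω* = 2/(1+0.1950903) = 1.673514
At ω = 1.673514 every |λ(B_ω)| = ω−1, so ρ_SOR = 0.673514.

ω* = 1.673514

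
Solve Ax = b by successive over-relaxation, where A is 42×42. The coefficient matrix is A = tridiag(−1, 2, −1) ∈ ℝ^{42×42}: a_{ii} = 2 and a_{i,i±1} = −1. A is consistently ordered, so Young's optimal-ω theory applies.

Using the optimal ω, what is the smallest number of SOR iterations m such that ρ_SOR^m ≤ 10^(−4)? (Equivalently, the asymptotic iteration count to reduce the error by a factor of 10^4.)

m = 63

ρ_J = max_k |cos(kπ/43)| = cos(π/43) = 0.9973323
root = sin(π/43) = 0.0729953  (since 1−cos² = sin²).
Young: ω* = 2/(1+√(1−ρ_J²)) = 2/(1+0.0729953) = 2/1.0729953 = 1.8639411.
ρ(B_{ω*}) = ω*−1 = 0.8639411
Need (0.8639411)^m ≤ 10^(−4): m ≥ 4·ln10/|ln 0.8639411| = 9.21034/0.146251 = 62.976 ⇒ m = 63.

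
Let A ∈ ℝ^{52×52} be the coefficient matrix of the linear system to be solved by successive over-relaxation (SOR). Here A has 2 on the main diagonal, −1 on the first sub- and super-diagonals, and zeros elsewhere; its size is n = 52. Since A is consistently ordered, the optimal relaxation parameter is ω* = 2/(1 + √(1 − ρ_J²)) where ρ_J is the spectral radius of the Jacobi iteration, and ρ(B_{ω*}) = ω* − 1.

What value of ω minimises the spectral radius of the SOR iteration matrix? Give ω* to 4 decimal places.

ω* = 1.8881

spectrum of D⁻¹(L+U) = {cos(kπ/53) : 1≤k≤52}; ρ_J = cos(π/53) = 0.9982.
root = sin(π/53) = 0.05924  (since 1−cos² = sin²).
ω* = 2 / (1 + 0.05924) = 2 / 1.05924 ≈ 1.8881.
Hence ρ(B_{ω*}) = 1.8881 − 1 = 0.8881.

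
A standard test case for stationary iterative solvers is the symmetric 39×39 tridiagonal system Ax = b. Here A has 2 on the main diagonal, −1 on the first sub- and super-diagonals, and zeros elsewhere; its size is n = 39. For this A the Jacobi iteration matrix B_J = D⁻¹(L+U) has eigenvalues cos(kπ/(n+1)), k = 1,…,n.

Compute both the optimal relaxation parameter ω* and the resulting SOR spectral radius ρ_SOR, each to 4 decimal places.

ρ_J = max_k |cos(kπ/40)| = cos(π/40) = 0.9969
root = sin(π/40) = 0.07846  (since 1−cos² = sin²).
Then 2/(1+√(1−ρ_J²)) = 2/(1+0.07846); ω* = 2/1.07846 = 1.8545.
ρ_SOR = ω* − 1 = 1.8545 − 1 = 0.8545.

ω* = 1.8545, ρ_SOR = 0.8545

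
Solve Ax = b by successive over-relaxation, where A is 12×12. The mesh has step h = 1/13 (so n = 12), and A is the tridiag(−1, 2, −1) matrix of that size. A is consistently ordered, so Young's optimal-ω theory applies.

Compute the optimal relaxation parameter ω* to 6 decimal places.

ω* = 1.613794

B_J for the 12×12 system has eigenvalues cos(kπ/13); ρ_J = cos(π/13) = 0.970942.
√(1−ρ_J²) simplifies to sin(π/13) = 0.2393157.
Then 2/(1+√(1−ρ_J²)) = 2/(1+0.2393157); ω* = 2/1.2393157 = 1.613794.
[ρ_SOR] ω* − 1 = 0.613794.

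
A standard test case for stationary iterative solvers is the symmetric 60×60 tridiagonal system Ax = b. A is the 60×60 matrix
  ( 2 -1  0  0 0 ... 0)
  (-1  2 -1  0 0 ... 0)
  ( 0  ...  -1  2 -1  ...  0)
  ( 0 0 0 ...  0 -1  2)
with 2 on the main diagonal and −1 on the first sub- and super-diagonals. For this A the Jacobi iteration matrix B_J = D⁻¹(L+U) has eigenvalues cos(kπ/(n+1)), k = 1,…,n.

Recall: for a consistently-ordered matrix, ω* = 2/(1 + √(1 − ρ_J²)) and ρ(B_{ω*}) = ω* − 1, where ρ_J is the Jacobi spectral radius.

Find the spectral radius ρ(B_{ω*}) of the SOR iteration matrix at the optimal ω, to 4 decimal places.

With n=60, ρ(Jacobi) = cos(π/61) = 0.9987.
√(1−ρ_J²) = |sin(π/61)| = 0.05148
ω* = 2/(1 + 0.05148) = 2/1.05148 = 1.9021.
[ρ_SOR] ω* − 1 = 0.9021.

ρ_SOR = 0.9021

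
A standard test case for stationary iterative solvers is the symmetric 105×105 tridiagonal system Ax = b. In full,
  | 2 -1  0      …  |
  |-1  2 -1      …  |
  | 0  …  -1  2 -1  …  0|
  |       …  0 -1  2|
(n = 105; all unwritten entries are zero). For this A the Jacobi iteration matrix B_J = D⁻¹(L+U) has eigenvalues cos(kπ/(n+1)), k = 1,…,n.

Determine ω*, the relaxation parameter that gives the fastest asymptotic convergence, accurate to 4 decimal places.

n=105: λ(B_J) = 1 − λ(A)/2 = cos(kπ/106); k=1 gives ρ_J = 0.9996.
root = sin(π/106) = 0.02963  (since 1−cos² = sin²).
ω* = 2/(1+0.02963) = 1.9424
At ω = 1.9424 every |λ(B_ω)| = ω−1, so ρ_SOR = 0.9424.

ω* = 1.9424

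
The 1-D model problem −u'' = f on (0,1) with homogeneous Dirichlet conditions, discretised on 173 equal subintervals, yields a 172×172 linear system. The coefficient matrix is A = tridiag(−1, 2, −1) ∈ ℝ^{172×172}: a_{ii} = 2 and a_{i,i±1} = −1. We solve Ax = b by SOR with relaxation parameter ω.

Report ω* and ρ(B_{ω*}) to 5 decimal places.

B_J for the 172×172 system has eigenvalues cos(kπ/173); ρ_J = cos(π/173) = 0.99984.
√(1−ρ_J²) simplifies to sin(π/173) = 0.018158.
Young: ω* = 2/(1+√(1−ρ_J²)) = 2/(1+0.018158) = 2/1.018158 = 1.96433.
At ω = 1.96433 every |λ(B_ω)| = ω−1, so ρ_SOR = 0.96433.

ω* = 1.96433, ρ_SOR = 0.96433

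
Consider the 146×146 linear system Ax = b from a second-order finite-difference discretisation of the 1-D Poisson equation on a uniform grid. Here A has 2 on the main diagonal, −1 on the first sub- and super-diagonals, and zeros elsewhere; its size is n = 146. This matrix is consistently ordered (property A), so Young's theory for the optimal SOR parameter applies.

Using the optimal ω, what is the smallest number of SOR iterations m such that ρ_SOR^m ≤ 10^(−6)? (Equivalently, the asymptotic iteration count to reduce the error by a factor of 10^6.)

ρ_J = max_k |cos(kπ/147)| = cos(π/147) = 0.9997716
√(1 − cos²(π/147)) = sin(π/147) ≈ 0.0213698.
Young: ω* = 2/(1+√(1−ρ_J²)) = 2/(1+0.0213698) = 2/1.0213698 = 1.9581546.
Hence ρ(B_{ω*}) = 1.9581546 − 1 = 0.9581546.
ρ_SOR^m ≤ 10^(−6) ⇔ m ≥ 6·ln10/(−ln 0.9581546) = 13.8155/0.0427461 = 323.199; m = ⌈323.199⌉ = 324.

m = 324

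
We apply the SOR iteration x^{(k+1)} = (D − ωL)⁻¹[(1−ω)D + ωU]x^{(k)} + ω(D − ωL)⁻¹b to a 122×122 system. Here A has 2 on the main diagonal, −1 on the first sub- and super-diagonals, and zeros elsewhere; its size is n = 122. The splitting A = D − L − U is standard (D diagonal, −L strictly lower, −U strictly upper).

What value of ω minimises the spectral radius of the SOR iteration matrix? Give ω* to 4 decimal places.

ρ_J = max_k |cos(kπ/123)| = cos(π/123) = 0.9997
root = sin(π/123) = 0.02554  (since 1−cos² = sin²).
ω* = 2/(1+0.02554) = 1.9502
ρ(B_{ω*}) = ω*−1 = 0.9502

ω* = 1.9502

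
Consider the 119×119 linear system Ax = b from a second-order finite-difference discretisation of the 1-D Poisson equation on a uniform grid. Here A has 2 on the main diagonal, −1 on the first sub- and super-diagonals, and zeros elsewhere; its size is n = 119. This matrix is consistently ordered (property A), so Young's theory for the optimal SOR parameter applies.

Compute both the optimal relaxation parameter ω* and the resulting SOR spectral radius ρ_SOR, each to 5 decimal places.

[ρ_J] n=119: ρ(B_J) = cos(π/(n+1)) = cos(π/120) = 0.99966.
root = sin(π/120) = 0.026177  (since 1−cos² = sin²).
ω* = 2/(1+0.026177) = 1.94898
ρ(B_{ω*}) = ω*−1 = 0.94898

ω* = 1.94898, ρ_SOR = 0.94898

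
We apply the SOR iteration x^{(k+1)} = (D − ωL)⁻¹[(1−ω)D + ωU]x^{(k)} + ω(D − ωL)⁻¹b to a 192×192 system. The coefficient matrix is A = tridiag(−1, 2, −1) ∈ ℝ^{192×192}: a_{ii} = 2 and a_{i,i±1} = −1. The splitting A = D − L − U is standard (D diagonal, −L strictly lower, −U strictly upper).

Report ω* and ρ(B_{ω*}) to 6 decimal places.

With n=192, ρ(Jacobi) = cos(π/193) = 0.999868.
root = sin(π/193) = 0.0162770  (since 1−cos² = sin²).
ω* = 2 / (1 + 0.0162770) = 2 / 1.0162770 ≈ 1.967967.
ρ_SOR = ω* − 1 = 1.967967 − 1 = 0.967967.

ω* = 1.967967, ρ_SOR = 0.967967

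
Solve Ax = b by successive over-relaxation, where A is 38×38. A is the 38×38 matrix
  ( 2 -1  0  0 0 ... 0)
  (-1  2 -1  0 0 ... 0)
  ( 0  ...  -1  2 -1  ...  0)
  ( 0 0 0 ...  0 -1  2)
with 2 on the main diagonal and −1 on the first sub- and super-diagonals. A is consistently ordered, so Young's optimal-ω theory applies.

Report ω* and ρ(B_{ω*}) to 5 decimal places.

½·tridiag(1,0,1) at n=38: λ_k = cos(kπ/39); max |λ| at k=1 ⇒ ρ_J = cos(π/39) ≈ 0.99676.
1 − cos²(π/39) = sin²(π/39) ⇒ √(1−ρ_J²) = sin(π/39) = 0.080467.
Young: ω* = 2/(1+√(1−ρ_J²)) = 2/(1+0.080467) = 2/1.080467 = 1.85105.
ρ_SOR = ω* − 1 ≈ 0.85105.

ω* = 1.85105, ρ_SOR = 0.85105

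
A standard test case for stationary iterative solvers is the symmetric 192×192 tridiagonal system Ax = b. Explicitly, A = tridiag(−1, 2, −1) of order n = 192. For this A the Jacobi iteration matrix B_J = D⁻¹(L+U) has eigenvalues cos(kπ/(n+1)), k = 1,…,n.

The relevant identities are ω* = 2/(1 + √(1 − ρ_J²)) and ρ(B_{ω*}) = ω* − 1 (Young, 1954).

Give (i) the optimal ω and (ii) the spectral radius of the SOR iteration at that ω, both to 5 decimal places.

ω* = 1.96797, ρ_SOR = 0.96797

[ρ_J] n=192: ρ(B_J) = cos(π/(n+1)) = cos(π/193) = 0.99987.
root = sin(π/193) = 0.016277  (since 1−cos² = sin²).
ω* = 2/(1 + 0.016277) = 2/1.016277 = 1.96797.
ρ_SOR = ω* − 1 ≈ 0.96797.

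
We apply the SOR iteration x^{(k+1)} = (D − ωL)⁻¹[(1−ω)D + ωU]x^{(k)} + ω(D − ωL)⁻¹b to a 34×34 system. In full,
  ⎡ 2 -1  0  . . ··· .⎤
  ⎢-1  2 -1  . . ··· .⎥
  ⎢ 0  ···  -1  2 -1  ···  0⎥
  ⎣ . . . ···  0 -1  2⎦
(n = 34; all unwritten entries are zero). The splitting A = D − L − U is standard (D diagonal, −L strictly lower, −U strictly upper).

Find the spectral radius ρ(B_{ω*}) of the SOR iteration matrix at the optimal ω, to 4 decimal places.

ρ_J = max_k |cos(kπ/35)| = cos(π/35) = 0.9960
√(1−ρ_J²) simplifies to sin(π/35) = 0.08964.
So ω* = 2/1.08964 = 1.8355 (Young).
ρ_SOR = ω* − 1 ≈ 0.8355.

ρ_SOR = 0.8355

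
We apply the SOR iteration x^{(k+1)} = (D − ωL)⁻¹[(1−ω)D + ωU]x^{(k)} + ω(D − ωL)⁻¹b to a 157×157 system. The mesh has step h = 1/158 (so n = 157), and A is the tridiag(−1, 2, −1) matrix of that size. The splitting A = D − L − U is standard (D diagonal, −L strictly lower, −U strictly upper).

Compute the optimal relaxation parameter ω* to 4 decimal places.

ω* = 1.9610

ρ_J = max_k |cos(kπ/158)| = cos(π/158) = 0.9998
√(1−ρ_J²) simplifies to sin(π/158) = 0.01988.
Young: ω* = 2/(1+√(1−ρ_J²)) = 2/(1+0.01988) = 2/1.01988 = 1.9610.
and ρ(B_{ω*}) = 1.9610 − 1 = 0.9610.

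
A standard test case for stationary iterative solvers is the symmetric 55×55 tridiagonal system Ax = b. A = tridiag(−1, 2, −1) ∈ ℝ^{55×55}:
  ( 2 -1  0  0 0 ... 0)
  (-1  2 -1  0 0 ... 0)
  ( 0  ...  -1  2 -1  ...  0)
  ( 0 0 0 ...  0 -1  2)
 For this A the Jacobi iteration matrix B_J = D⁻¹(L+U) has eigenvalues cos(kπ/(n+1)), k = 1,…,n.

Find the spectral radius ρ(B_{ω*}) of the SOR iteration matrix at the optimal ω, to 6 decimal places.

ρ_SOR = 0.893813

½·tridiag(1,0,1) at n=55: λ_k = cos(kπ/56); max |λ| at k=1 ⇒ ρ_J = cos(π/56) ≈ 0.998427.
√(1−ρ_J²) simplifies to sin(π/56) = 0.0560704.
ω* = 2/(1 + 0.0560704) = 2/1.0560704 = 1.893813.
ρ_SOR = ω* − 1 ≈ 0.893813.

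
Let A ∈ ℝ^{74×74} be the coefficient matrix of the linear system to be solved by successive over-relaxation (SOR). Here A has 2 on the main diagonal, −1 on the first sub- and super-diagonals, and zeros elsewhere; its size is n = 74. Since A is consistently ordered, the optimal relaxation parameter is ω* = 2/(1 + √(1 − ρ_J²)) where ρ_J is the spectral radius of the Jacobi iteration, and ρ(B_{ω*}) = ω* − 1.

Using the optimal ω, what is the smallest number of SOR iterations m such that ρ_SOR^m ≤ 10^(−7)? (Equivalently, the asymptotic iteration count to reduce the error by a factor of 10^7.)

m = 193

n=74: λ(B_J) = 1 − λ(A)/2 = cos(kπ/75); k=1 gives ρ_J = 0.9991228.
√(1 − cos²(π/75)) = sin(π/75) ≈ 0.0418757.
So ω* = 2/1.0418757 = 1.9196148 (Young).
Hence ρ(B_{ω*}) = 1.9196148 − 1 = 0.9196148.
m ≥ 7·ln10 / (−ln 0.9196148) = 192.339; smallest integer m = 193.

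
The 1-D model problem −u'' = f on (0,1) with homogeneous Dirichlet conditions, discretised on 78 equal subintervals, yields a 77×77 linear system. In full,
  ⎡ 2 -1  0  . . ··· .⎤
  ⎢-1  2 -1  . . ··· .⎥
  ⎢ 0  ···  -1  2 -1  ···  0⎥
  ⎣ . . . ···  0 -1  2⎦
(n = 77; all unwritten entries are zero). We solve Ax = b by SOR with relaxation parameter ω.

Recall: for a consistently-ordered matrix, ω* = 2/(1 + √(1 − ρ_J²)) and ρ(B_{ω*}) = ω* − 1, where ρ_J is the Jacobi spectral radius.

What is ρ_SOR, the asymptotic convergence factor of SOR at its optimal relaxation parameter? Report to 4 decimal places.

spectrum of D⁻¹(L+U) = {cos(kπ/78) : 1≤k≤77}; ρ_J = cos(π/78) = 0.9992.
1 − cos²(π/78) = sin²(π/78) ⇒ √(1−ρ_J²) = sin(π/78) = 0.04027.
So ω* = 2/1.04027 = 1.9226 (Young).
ρ_SOR = ω* − 1 ≈ 0.9226.

ρ_SOR = 0.9226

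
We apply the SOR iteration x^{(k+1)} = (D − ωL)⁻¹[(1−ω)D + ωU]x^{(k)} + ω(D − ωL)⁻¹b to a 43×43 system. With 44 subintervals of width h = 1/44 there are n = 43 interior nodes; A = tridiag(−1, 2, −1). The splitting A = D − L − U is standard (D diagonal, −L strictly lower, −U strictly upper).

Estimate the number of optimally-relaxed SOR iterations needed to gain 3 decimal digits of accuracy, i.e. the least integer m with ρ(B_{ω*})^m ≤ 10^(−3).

m = 49

B_J for the 43×43 system has eigenvalues cos(kπ/44); ρ_J = cos(π/44) = 0.9974521.
√(1−ρ_J²) simplifies to sin(π/44) = 0.0713392.
[ω*] 2 ÷ (1 + 0.0713392) = 2 ÷ 1.0713392 = 1.8668224.
and ρ(B_{ω*}) = 1.8668224 − 1 = 0.8668224.
ρ_SOR^m ≤ 10^(−3) ⇔ m ≥ 3·ln10/(−ln 0.8668224) = 6.90776/0.142921 = 48.333; m = ⌈48.333⌉ = 49.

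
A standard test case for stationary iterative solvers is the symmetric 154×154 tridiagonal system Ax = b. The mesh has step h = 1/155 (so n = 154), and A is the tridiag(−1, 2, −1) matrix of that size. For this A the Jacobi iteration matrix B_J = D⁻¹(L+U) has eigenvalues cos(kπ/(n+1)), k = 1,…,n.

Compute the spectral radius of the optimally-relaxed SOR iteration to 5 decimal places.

With n=154, ρ(Jacobi) = cos(π/155) = 0.99979.
√(1−ρ_J²) = |sin(π/155)| = 0.020267
ω* = 2 / (1 + 0.020267) = 2 / 1.020267 ≈ 1.96027.
ρ_SOR = ω* − 1 = 1.96027 − 1 = 0.96027.

ρ_SOR = 0.96027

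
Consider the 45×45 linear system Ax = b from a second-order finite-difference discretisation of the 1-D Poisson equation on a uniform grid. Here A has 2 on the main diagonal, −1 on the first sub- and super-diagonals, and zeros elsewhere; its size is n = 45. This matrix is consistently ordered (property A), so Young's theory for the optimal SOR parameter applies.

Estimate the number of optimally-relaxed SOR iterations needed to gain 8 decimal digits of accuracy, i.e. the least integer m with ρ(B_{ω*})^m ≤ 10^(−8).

spectrum of D⁻¹(L+U) = {cos(kπ/46) : 1≤k≤45}; ρ_J = cos(π/46) = 0.9976688.
root = sin(π/46) = 0.0682424  (since 1−cos² = sin²).
ω* = 2/(1 + 0.0682424) = 2/1.0682424 = 1.8722342.
ρ(B_{ω*}) = ω*−1 = 0.8722342
ρ_SOR^m ≤ 10^(−8) ⇔ m ≥ 8·ln10/(−ln 0.8722342) = 18.4207/0.136697 = 134.756; m = ⌈134.756⌉ = 135.

m = 135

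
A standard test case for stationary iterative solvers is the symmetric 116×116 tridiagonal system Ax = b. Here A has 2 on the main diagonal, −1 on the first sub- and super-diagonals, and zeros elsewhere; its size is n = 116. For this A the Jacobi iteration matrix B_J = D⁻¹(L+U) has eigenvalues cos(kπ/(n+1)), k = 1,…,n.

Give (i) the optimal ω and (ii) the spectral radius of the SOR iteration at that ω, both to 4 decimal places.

ω* = 1.9477, ρ_SOR = 0.9477

spectrum of D⁻¹(L+U) = {cos(kπ/117) : 1≤k≤116}; ρ_J = cos(π/117) = 0.9996.
√(1−ρ_J²) simplifies to sin(π/117) = 0.02685.
ω* = 2 / (1 + 0.02685) = 2 / 1.02685 ≈ 1.9477.
ρ_SOR = ω* − 1 ≈ 0.9477.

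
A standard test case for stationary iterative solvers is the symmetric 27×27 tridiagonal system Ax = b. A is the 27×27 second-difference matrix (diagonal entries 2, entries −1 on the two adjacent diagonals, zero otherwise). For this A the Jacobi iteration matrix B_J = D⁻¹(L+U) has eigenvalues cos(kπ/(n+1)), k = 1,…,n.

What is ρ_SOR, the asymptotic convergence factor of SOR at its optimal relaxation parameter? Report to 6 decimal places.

B_J for the 27×27 system has eigenvalues cos(kπ/28); ρ_J = cos(π/28) = 0.993712.
√(1−ρ_J²) = |sin(π/28)| = 0.1119645
Then 2/(1+√(1−ρ_J²)) = 2/(1+0.1119645); ω* = 2/1.1119645 = 1.798619.
ρ_SOR = ω* − 1 ≈ 0.798619.

ρ_SOR = 0.798619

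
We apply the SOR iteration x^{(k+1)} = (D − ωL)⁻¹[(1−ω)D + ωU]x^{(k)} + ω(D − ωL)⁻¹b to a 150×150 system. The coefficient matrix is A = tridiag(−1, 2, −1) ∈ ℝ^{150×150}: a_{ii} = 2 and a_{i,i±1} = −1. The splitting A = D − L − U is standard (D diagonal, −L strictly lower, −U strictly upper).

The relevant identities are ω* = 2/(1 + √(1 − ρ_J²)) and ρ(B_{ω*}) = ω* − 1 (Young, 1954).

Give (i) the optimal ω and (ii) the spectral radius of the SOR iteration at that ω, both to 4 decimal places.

½·tridiag(1,0,1) at n=150: λ_k = cos(kπ/151); max |λ| at k=1 ⇒ ρ_J = cos(π/151) ≈ 0.9998.
1 − cos²(π/151) = sin²(π/151) ⇒ √(1−ρ_J²) = sin(π/151) = 0.02080.
So ω* = 2/1.02080 = 1.9592 (Young).
ρ_SOR = ω* − 1 = 1.9592 − 1 = 0.9592.

ω* = 1.9592, ρ_SOR = 0.9592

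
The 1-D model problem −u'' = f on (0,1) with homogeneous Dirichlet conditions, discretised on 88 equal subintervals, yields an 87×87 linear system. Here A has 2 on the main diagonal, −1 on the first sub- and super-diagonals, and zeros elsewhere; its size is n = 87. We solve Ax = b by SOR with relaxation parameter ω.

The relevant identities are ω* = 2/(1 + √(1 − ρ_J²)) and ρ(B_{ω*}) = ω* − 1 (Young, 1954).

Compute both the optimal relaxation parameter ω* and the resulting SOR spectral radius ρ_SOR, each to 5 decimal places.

B_J for the 87×87 system has eigenvalues cos(kπ/88); ρ_J = cos(π/88) = 0.99936.
1 − cos²(π/88) = sin²(π/88) ⇒ √(1−ρ_J²) = sin(π/88) = 0.035692.
ω* = 2/(1 + 0.035692) = 2/1.035692 = 1.93108.
ρ_SOR = ω* − 1 = 1.93108 − 1 = 0.93108.

ω* = 1.93108, ρ_SOR = 0.93108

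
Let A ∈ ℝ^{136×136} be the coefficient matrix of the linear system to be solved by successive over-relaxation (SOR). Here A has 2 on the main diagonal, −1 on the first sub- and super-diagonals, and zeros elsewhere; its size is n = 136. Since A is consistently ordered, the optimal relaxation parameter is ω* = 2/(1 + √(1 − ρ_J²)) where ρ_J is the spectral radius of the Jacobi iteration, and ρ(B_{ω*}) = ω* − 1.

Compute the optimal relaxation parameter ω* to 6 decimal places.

ω* = 1.955169

½·tridiag(1,0,1) at n=136: λ_k = cos(kπ/137); max |λ| at k=1 ⇒ ρ_J = cos(π/137) ≈ 0.999737.
√(1−ρ_J²) = |sin(π/137)| = 0.0229293
ω* = 2/(1 + 0.0229293) = 2/1.0229293 = 1.955169.
Hence ρ(B_{ω*}) = 1.955169 − 1 = 0.955169.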